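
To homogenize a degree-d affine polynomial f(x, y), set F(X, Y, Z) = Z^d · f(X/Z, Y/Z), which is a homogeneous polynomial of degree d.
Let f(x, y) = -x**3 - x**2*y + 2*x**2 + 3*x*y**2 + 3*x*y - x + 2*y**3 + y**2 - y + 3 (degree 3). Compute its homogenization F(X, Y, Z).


F(X, Y, Z) = -X**3 - X**2*Y + 2*X**2*Z + 3*X*Y**2 + 3*X*Y*Z - X*Z**2 + 2*Y**3 + Y**2*Z - Y*Z**2 + 3*Z**3

deg(f) = 3.
Substitute x = X/Z, y = Y/Z into f, then multiply by Z^3.
  monomial -1·x^3·y^0 ↦ -1·X^3·Y^0·Z^0.
  monomial -1·x^2·y^1 ↦ -1·X^2·Y^1·Z^0.
  monomial 2·x^2·y^0 ↦ 2·X^2·Y^0·Z^1.
  monomial 3·x^1·y^2 ↦ 3·X^1·Y^2·Z^0.
  monomial 3·x^1·y^1 ↦ 3·X^1·Y^1·Z^1.
  monomial -1·x^1·y^0 ↦ -1·X^1·Y^0·Z^2.
  monomial 2·x^0·y^3 ↦ 2·X^0·Y^3·Z^0.
  monomial 1·x^0·y^2 ↦ 1·X^0·Y^2·Z^1.
  monomial -1·x^0·y^1 ↦ -1·X^0·Y^1·Z^2.
  monomial 3·x^0·y^0 ↦ 3·X^0·Y^0·Z^3.
Collecting: F(X, Y, Z) = -X**3 - X**2*Y + 2*X**2*Z + 3*X*Y**2 + 3*X*Y*Z - X*Z**2 + 2*Y**3 + Y**2*Z - Y*Z**2 + 3*Z**3.


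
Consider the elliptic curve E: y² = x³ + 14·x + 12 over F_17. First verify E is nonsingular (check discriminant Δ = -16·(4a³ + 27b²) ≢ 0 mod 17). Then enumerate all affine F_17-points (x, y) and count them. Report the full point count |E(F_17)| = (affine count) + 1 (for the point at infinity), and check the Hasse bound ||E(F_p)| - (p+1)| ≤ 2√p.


Affine points = {(3, 8), (3, 9), (4, 8), (4, 9), (9, 0), (10, 8), (10, 9), (11, 1), (11, 16), (12, 2), (12, 15)}; affine count = 11; |E(F_17)| = 12.

Discriminant check: Δ ∝ 4a³ + 27b² = 4·14³ + 27·12² = 4·2744 + 27·144 ≡ 6 (mod 17). Nonzero ⇒ E is nonsingular.
For each x ∈ F_17, compute rhs = x³ + 14·x + 12 mod 17, then count y ∈ F_17 with y² ≡ rhs.
  x = 0: rhs = 12, matching y values: none (0 points).
  x = 1: rhs = 10, matching y values: none (0 points).
  x = 2: rhs = 14, matching y values: none (0 points).
  x = 3: rhs = 13, matching y values: 8, 9 (2 points).
  x = 4: rhs = 13, matching y values: 8, 9 (2 points).
  x = 5: rhs = 3, matching y values: none (0 points).
  x = 6: rhs = 6, matching y values: none (0 points).
  x = 7: rhs = 11, matching y values: none (0 points).
  x = 8: rhs = 7, matching y values: none (0 points).
  x = 9: rhs = 0, matching y values: 0 (1 points).
  x = 10: rhs = 13, matching y values: 8, 9 (2 points).
  x = 11: rhs = 1, matching y values: 1, 16 (2 points).
  x = 12: rhs = 4, matching y values: 2, 15 (2 points).
  x = 13: rhs = 11, matching y values: none (0 points).
  x = 14: rhs = 11, matching y values: none (0 points).
  x = 15: rhs = 10, matching y values: none (0 points).
  x = 16: rhs = 14, matching y values: none (0 points).
Total affine count: 11.
Full point count |E(F_17)| = 11 + 1 = 12.
Hasse bound: |12 − (17+1)| = |-6| = 6 ≤ 2√17 ≈ 8.2462 ✓.


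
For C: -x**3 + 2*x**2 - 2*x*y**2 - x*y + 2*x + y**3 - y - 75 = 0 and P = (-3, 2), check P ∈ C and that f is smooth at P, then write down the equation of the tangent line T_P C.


Tangent line at P: -47*x + 38*y - 217 = 0.

Step 1: f(-3, 2) = 0, so P lies on C.
Step 2: partial derivatives
  f_x(x, y) = -3*x**2 + 4*x - 2*y**2 - y + 2, f_y(x, y) = -4*x*y - x + 3*y**2 - 1.
  f_x(P) = -47, f_y(P) = 38 (gradient nonzero, so P is smooth).
Step 3: tangent line at P: -47·(x − -3) + 38·(y − 2) = 0.
Expanding: -47*x + 38*y - 217 = 0.


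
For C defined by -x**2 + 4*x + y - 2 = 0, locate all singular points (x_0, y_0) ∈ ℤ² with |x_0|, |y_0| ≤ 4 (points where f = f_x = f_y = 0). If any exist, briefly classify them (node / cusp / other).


No singular points in the scanned grid; C is smooth there.

Compute partial derivatives:
  f_x = 4 - 2*x.
  f_y = 1.
f_y = 1 is a nonzero constant, so f_y never vanishes: no point (x, y) can satisfy f = f_x = f_y = 0. In particular no (x, y) ∈ {−4, ..., 4}² is singular; the curve is smooth.


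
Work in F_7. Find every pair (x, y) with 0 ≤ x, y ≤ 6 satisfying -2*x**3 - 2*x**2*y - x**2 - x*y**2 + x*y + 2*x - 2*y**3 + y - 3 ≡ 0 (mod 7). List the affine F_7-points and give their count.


Affine F_7-points: {(1, 1), (2, 1), (2, 6), (3, 5), (5, 2), (6, 1)}; count = 6.

For each of the 49 pairs (x, y) ∈ F_7², evaluate f(x, y) mod 7. Record the zeros.
  x = 0: [0↦4, 1↦3, 2↦4, 3↦2, 4↦6, 5↦4, 6↦5]  zeros at y ∈ ∅
  x = 1: [0↦3, 1↦0, 2↦4, 3↦3, 4↦6, 5↦1, 6↦4]  zeros at y ∈ {1}
  x = 2: [0↦2, 1↦0, 2↦3, 3↦6, 4↦4, 5↦6, 6↦0]  zeros at y ∈ {1, 6}
  x = 3: [0↦3, 1↦5, 2↦3, 3↦6, 4↦2, 5↦0, 6↦2]  zeros at y ∈ {5}
  x = 4: [0↦1, 1↦3, 2↦6, 3↦5, 4↦2, 5↦6, 6↦5]  zeros at y ∈ ∅
  x = 5: [0↦5, 1↦3, 2↦0, 3↦5, 4↦6, 5↦5, 6↦4]  zeros at y ∈ {2}
  x = 6: [0↦3, 1↦0, 2↦1, 3↦1, 4↦2, 5↦6, 6↦1]  zeros at y ∈ {1}
Collecting zeros: affine points = {(1, 1), (2, 1), (2, 6), (3, 5), (5, 2), (6, 1)}.
Total count |C(F_7)_aff| = 6.


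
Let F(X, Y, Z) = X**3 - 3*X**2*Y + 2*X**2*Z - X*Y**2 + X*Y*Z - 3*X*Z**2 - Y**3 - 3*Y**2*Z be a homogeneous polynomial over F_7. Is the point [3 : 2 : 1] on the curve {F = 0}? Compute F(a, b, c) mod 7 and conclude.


F(3,2,1) ≡ 5 (mod 7); P is NOT on the curve.

Evaluate F(3, 2, 1) term-by-term (mod 7).
  X**3 ↦ 1·27·1·1 = 27
  -3*X**2*Y ↦ -3·9·2·1 = -54
  2*X**2*Z ↦ 2·9·1·1 = 18
  -X*Y**2 ↦ -1·3·4·1 = -12
  X*Y*Z ↦ 1·3·2·1 = 6
  -3*X*Z**2 ↦ -3·3·1·1 = -9
  -Y**3 ↦ -1·1·8·1 = -8
  -3*Y**2*Z ↦ -3·1·4·1 = -12
Sum: F(3, 2, 1) = (27) + (-54) + (18) + (-12) + (6) + (-9) + (-8) + (-12) = -44.
Reducing mod 7: -44 ≡ 5 (mod 7).
Since F(a, b, c) ≡ 5 ≠ 0 (mod 7), P does NOT lie on the curve.


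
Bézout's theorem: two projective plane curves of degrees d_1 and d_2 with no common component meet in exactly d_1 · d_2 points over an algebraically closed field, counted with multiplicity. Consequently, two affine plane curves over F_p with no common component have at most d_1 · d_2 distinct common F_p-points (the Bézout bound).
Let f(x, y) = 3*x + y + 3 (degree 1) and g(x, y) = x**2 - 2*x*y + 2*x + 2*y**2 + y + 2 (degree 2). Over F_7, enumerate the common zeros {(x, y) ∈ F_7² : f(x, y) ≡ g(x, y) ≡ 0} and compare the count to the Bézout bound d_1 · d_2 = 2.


Common zeros: {(4, 6), (5, 3)}; count = 2; Bézout bound = 2.

deg(f) = 1, deg(g) = 2, so Bézout bound = 2.
Scan x ∈ F_7. For each x, list the y ∈ F_7 with f(x, y) ≡ 0 and those with g(x, y) ≡ 0 (mod 7); the common zeros in that column are the intersection.
  x = 0: f ≡ 0 at y ∈ {4}; g ≡ 0 at y ∈ ∅; common: ∅.
  x = 1: f ≡ 0 at y ∈ {1}; g ≡ 0 at y ∈ ∅; common: ∅.
  x = 2: f ≡ 0 at y ∈ {5}; g ≡ 0 at y ∈ ∅; common: ∅.
  x = 3: f ≡ 0 at y ∈ {2}; g ≡ 0 at y ∈ {1, 5}; common: ∅.
  x = 4: f ≡ 0 at y ∈ {6}; g ≡ 0 at y ∈ {1, 6}; common: {6}.
  x = 5: f ≡ 0 at y ∈ {3}; g ≡ 0 at y ∈ {3, 5}; common: {3}.
  x = 6: f ≡ 0 at y ∈ {0}; g ≡ 0 at y ∈ {3, 6}; common: ∅.
Collecting: common zeros = {(4, 6), (5, 3)}, so the count is 2.
Comparison with the Bézout bound: 2 ≤ 2 = deg(f)·deg(g), as expected for curves with no common component (the bound is attained).


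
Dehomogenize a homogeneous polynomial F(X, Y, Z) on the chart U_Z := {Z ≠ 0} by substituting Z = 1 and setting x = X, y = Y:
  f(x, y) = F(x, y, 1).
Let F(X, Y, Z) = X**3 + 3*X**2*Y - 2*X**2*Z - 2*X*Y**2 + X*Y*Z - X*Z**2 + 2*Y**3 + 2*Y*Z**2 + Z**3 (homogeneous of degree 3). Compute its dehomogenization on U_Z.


f(x, y) = x**3 + 3*x**2*y - 2*x**2 - 2*x*y**2 + x*y - x + 2*y**3 + 2*y + 1

On U_Z we set Z = 1. Each monomial c·X^i·Y^j·Z^k in F becomes c·x^i·y^j·1^k = c·x^i·y^j.
Substituting Z = 1: F(X, Y, 1) = x**3 + 3*x**2*y - 2*x**2 - 2*x*y**2 + x*y - x + 2*y**3 + 2*y + 1.
Note: deg(f) ≤ deg(F) = 3; strict inequality happens when F is divisible by Z (lost terms).


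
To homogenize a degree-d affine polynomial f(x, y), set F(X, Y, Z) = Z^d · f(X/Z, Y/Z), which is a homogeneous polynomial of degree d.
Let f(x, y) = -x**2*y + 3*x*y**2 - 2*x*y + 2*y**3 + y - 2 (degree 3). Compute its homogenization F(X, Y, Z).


F(X, Y, Z) = -X**2*Y + 3*X*Y**2 - 2*X*Y*Z + 2*Y**3 + Y*Z**2 - 2*Z**3

deg(f) = 3.
Substitute x = X/Z, y = Y/Z into f, then multiply by Z^3.
  monomial -1·x^2·y^1 ↦ -1·X^2·Y^1·Z^0.
  monomial 3·x^1·y^2 ↦ 3·X^1·Y^2·Z^0.
  monomial -2·x^1·y^1 ↦ -2·X^1·Y^1·Z^1.
  monomial 2·x^0·y^3 ↦ 2·X^0·Y^3·Z^0.
  monomial 1·x^0·y^1 ↦ 1·X^0·Y^1·Z^2.
  monomial -2·x^0·y^0 ↦ -2·X^0·Y^0·Z^3.
Collecting: F(X, Y, Z) = -X**2*Y + 3*X*Y**2 - 2*X*Y*Z + 2*Y**3 + Y*Z**2 - 2*Z**3.


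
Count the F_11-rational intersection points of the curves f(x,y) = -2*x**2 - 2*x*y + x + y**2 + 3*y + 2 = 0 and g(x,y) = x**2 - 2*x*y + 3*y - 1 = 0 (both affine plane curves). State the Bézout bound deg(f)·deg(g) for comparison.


Common zeros: {(8, 4)}; count = 1; Bézout bound = 4.

deg(f) = 2, deg(g) = 2, so Bézout bound = 4.
Scan x ∈ F_11. For each x, list the y ∈ F_11 with f(x, y) ≡ 0 and those with g(x, y) ≡ 0 (mod 11); the common zeros in that column are the intersection.
  x = 0: f ≡ 0 at y ∈ {9, 10}; g ≡ 0 at y ∈ {4}; common: ∅.
  x = 1: f ≡ 0 at y ∈ ∅; g ≡ 0 at y ∈ {0}; common: ∅.
  x = 2: f ≡ 0 at y ∈ ∅; g ≡ 0 at y ∈ {3}; common: ∅.
  x = 3: f ≡ 0 at y ∈ ∅; g ≡ 0 at y ∈ {10}; common: ∅.
  x = 4: f ≡ 0 at y ∈ ∅; g ≡ 0 at y ∈ {3}; common: ∅.
  x = 5: f ≡ 0 at y ∈ {3, 4}; g ≡ 0 at y ∈ {5}; common: ∅.
  x = 6: f ≡ 0 at y ∈ ∅; g ≡ 0 at y ∈ {10}; common: ∅.
  x = 7: f ≡ 0 at y ∈ {1, 10}; g ≡ 0 at y ∈ ∅; common: ∅.
  x = 8: f ≡ 0 at y ∈ {4, 9}; g ≡ 0 at y ∈ {4}; common: {4}.
  x = 9: f ≡ 0 at y ∈ {1, 3}; g ≡ 0 at y ∈ {9}; common: ∅.
  x = 10: f ≡ 0 at y ∈ ∅; g ≡ 0 at y ∈ {0}; common: ∅.
Collecting: common zeros = {(8, 4)}, so the count is 1.
Comparison with the Bézout bound: 1 ≤ 4 = deg(f)·deg(g), as expected for curves with no common component (the affine F_11-count falls short of the bound because intersections may lie at infinity, over extension fields, or carry multiplicity).


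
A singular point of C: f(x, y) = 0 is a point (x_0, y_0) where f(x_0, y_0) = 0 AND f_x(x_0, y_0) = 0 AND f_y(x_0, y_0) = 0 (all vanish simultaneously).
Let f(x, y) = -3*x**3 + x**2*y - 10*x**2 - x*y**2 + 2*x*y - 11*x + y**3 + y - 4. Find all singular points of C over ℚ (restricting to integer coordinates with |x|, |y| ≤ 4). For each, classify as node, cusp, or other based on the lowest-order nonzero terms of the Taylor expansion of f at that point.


Singular points: {(-1, 0)}; classification: node.

Compute partial derivatives:
  f_x = -9*x**2 + 2*x*y - 20*x - y**2 + 2*y - 11.
  f_y = x**2 - 2*x*y + 2*x + 3*y**2 + 1.
Scan x_0 ∈ {−4, ..., 4}. For each x_0, f_y(x_0, y) is a polynomial in y; find its integer roots y ∈ {−4, ..., 4}, then test f_x and f at those candidates.
  x = -4: f_y(-4, y) = 3*y**2 + 8*y + 9; no integer root y with |y| ≤ 4.
  x = -3: f_y(-3, y) = 3*y**2 + 6*y + 4; no integer root y with |y| ≤ 4.
  x = -2: f_y(-2, y) = 3*y**2 + 4*y + 1; vanishes at y ∈ {-1}. (-2, -1): f_x = -6 ≠ 0.
  x = -1: f_y(-1, y) = 3*y**2 + 2*y; vanishes at y ∈ {0}. (-1, 0): f_x = 0, f = 0 — SINGULAR.
  x = 0: f_y(0, y) = 3*y**2 + 1; no integer root y with |y| ≤ 4.
  x = 1: f_y(1, y) = 3*y**2 - 2*y + 4; no integer root y with |y| ≤ 4.
  x = 2: f_y(2, y) = 3*y**2 - 4*y + 9; no integer root y with |y| ≤ 4.
  x = 3: f_y(3, y) = 3*y**2 - 6*y + 16; no integer root y with |y| ≤ 4.
  x = 4: f_y(4, y) = 3*y**2 - 8*y + 25; no integer root y with |y| ≤ 4.
Only singular point on the grid: (-1, 0).
Classify: substitute x = -1 + u, y = 0 + v and expand: f = -3*u**3 + u**2*v - u**2 - u*v**2 + v**3 + v**2.
No constant or linear terms (consistent with a singular point). Quadratic part: -u**2 + v**2. Cubic part: -3*u**3 + u**2*v - u*v**2 + v**3.
The quadratic part v**2 - u**2 = (v − u)(v + u) splits into two distinct linear factors, so there are two distinct tangent lines y − 0 = ±(x − -1) — this is a node (ordinary double point).
Classification: node.


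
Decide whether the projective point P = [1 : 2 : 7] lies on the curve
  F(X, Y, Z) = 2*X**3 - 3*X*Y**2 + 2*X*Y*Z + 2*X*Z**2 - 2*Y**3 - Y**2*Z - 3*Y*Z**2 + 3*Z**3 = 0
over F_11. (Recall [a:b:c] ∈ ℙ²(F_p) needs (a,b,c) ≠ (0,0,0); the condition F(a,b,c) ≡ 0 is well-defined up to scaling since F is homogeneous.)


F(1,2,7) ≡ 4 (mod 11); P is NOT on the curve.

Evaluate F(1, 2, 7) term-by-term (mod 11).
  2*X**3 ↦ 2·1·1·1 = 2
  -3*X*Y**2 ↦ -3·1·4·1 = -12
  2*X*Y*Z ↦ 2·1·2·7 = 28
  2*X*Z**2 ↦ 2·1·1·49 = 98
  -2*Y**3 ↦ -2·1·8·1 = -16
  -Y**2*Z ↦ -1·1·4·7 = -28
  -3*Y*Z**2 ↦ -3·1·2·49 = -294
  3*Z**3 ↦ 3·1·1·343 = 1029
Sum: F(1, 2, 7) = (2) + (-12) + (28) + (98) + (-16) + (-28) + (-294) + (1029) = 807.
Reducing mod 11: 807 ≡ 4 (mod 11).
Since F(a, b, c) ≡ 4 ≠ 0 (mod 11), P does NOT lie on the curve.


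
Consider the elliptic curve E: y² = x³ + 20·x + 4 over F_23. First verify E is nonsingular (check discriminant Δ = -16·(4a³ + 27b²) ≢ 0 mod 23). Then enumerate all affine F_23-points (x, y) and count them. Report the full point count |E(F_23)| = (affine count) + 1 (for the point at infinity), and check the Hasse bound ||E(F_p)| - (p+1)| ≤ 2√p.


Affine points = {(0, 2), (0, 21), (1, 5), (1, 18), (2, 11), (2, 12), (6, 8), (6, 15), (7, 2), (7, 21), (8, 3), (8, 20), (9, 4), (9, 19), (10, 10), (10, 13), (13, 0), (16, 2), (16, 21), (17, 6), (17, 17), (18, 3), (18, 20), (20, 3), (20, 20), (21, 5), (21, 18), (22, 11), (22, 12)}; affine count = 29; |E(F_23)| = 30.

Discriminant check: Δ ∝ 4a³ + 27b² = 4·20³ + 27·4² = 4·8000 + 27·16 ≡ 2 (mod 23). Nonzero ⇒ E is nonsingular.
For each x ∈ F_23, compute rhs = x³ + 20·x + 4 mod 23, then count y ∈ F_23 with y² ≡ rhs.
  x = 0: rhs = 4, matching y values: 2, 21 (2 points).
  x = 1: rhs = 2, matching y values: 5, 18 (2 points).
  x = 2: rhs = 6, matching y values: 11, 12 (2 points).
  x = 3: rhs = 22, matching y values: none (0 points).
  x = 4: rhs = 10, matching y values: none (0 points).
  x = 5: rhs = 22, matching y values: none (0 points).
  x = 6: rhs = 18, matching y values: 8, 15 (2 points).
  x = 7: rhs = 4, matching y values: 2, 21 (2 points).
  x = 8: rhs = 9, matching y values: 3, 20 (2 points).
  x = 9: rhs = 16, matching y values: 4, 19 (2 points).
  x = 10: rhs = 8, matching y values: 10, 13 (2 points).
  x = 11: rhs = 14, matching y values: none (0 points).
  x = 12: rhs = 17, matching y values: none (0 points).
  x = 13: rhs = 0, matching y values: 0 (1 points).
  x = 14: rhs = 15, matching y values: none (0 points).
  x = 15: rhs = 22, matching y values: none (0 points).
  x = 16: rhs = 4, matching y values: 2, 21 (2 points).
  x = 17: rhs = 13, matching y values: 6, 17 (2 points).
  x = 18: rhs = 9, matching y values: 3, 20 (2 points).
  x = 19: rhs = 21, matching y values: none (0 points).
  x = 20: rhs = 9, matching y values: 3, 20 (2 points).
  x = 21: rhs = 2, matching y values: 5, 18 (2 points).
  x = 22: rhs = 6, matching y values: 11, 12 (2 points).
Total affine count: 29.
Full point count |E(F_23)| = 29 + 1 = 30.
Hasse bound: |30 − (23+1)| = |6| = 6 ≤ 2√23 ≈ 9.5917 ✓.


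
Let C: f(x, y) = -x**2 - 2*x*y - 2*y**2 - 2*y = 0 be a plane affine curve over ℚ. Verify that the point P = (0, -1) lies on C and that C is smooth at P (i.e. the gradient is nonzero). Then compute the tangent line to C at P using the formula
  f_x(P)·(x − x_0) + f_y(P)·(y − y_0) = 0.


Tangent line at P: 2*x + 2*y + 2 = 0.

Step 1: f(0, -1) = 0, so P lies on C.
Step 2: partial derivatives
  f_x(x, y) = -2*x - 2*y, f_y(x, y) = -2*x - 4*y - 2.
  f_x(P) = 2, f_y(P) = 2 (gradient nonzero, so P is smooth).
Step 3: tangent line at P: 2·(x − 0) + 2·(y − -1) = 0.
Expanding: 2*x + 2*y + 2 = 0.


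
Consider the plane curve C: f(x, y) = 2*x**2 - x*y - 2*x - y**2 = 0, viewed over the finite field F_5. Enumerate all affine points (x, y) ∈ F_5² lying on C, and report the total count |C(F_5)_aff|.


Affine F_5-points: {(0, 0), (1, 0), (1, 4), (2, 4)}; count = 4.

For each of the 25 pairs (x, y) ∈ F_5², evaluate f(x, y) mod 5. Record the zeros.
  x = 0: [0↦0, 1↦4, 2↦1, 3↦1, 4↦4]  zeros at y ∈ {0}
  x = 1: [0↦0, 1↦3, 2↦4, 3↦3, 4↦0]  zeros at y ∈ {0, 4}
  x = 2: [0↦4, 1↦1, 2↦1, 3↦4, 4↦0]  zeros at y ∈ {4}
  x = 3: [0↦2, 1↦3, 2↦2, 3↦4, 4↦4]  zeros at y ∈ ∅
  x = 4: [0↦4, 1↦4, 2↦2, 3↦3, 4↦2]  zeros at y ∈ ∅
Collecting zeros: affine points = {(0, 0), (1, 0), (1, 4), (2, 4)}.
Total count |C(F_5)_aff| = 4.


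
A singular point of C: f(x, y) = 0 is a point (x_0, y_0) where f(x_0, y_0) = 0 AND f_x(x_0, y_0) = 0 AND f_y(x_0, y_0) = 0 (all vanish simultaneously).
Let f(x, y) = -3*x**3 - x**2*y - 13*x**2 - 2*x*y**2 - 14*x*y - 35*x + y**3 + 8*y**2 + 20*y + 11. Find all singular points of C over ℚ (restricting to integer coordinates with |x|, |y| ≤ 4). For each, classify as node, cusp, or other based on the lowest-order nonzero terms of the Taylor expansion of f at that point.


Singular points: {(-1, -3)}; classification: node.

Compute partial derivatives:
  f_x = -9*x**2 - 2*x*y - 26*x - 2*y**2 - 14*y - 35.
  f_y = -x**2 - 4*x*y - 14*x + 3*y**2 + 16*y + 20.
Scan x_0 ∈ {−4, ..., 4}. For each x_0, f_y(x_0, y) is a polynomial in y; find its integer roots y ∈ {−4, ..., 4}, then test f_x and f at those candidates.
  x = -4: f_y(-4, y) = 3*y**2 + 32*y + 60; no integer root y with |y| ≤ 4.
  x = -3: f_y(-3, y) = 3*y**2 + 28*y + 53; no integer root y with |y| ≤ 4.
  x = -2: f_y(-2, y) = 3*y**2 + 24*y + 44; no integer root y with |y| ≤ 4.
  x = -1: f_y(-1, y) = 3*y**2 + 20*y + 33; vanishes at y ∈ {-3}. (-1, -3): f_x = 0, f = 0 — SINGULAR.
  x = 0: f_y(0, y) = 3*y**2 + 16*y + 20; vanishes at y ∈ {-2}. (0, -2): f_x = -15 ≠ 0.
  x = 1: f_y(1, y) = 3*y**2 + 12*y + 5; no integer root y with |y| ≤ 4.
  x = 2: f_y(2, y) = 3*y**2 + 8*y - 12; no integer root y with |y| ≤ 4.
  x = 3: f_y(3, y) = 3*y**2 + 4*y - 31; no integer root y with |y| ≤ 4.
  x = 4: f_y(4, y) = 3*y**2 - 52; no integer root y with |y| ≤ 4.
Only singular point on the grid: (-1, -3).
Classify: substitute x = -1 + u, y = -3 + v and expand: f = -3*u**3 - u**2*v - u**2 - 2*u*v**2 + v**3 + v**2.
No constant or linear terms (consistent with a singular point). Quadratic part: -u**2 + v**2. Cubic part: -3*u**3 - u**2*v - 2*u*v**2 + v**3.
The quadratic part v**2 - u**2 = (v − u)(v + u) splits into two distinct linear factors, so there are two distinct tangent lines y − -3 = ±(x − -1) — this is a node (ordinary double point).
Classification: node.


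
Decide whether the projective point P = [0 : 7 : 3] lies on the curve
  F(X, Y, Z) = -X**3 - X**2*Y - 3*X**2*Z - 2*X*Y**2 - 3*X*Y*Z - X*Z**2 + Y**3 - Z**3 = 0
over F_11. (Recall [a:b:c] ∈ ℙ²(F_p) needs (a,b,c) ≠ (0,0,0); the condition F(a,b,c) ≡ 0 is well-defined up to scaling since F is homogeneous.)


F(0,7,3) ≡ 8 (mod 11); P is NOT on the curve.

Evaluate F(0, 7, 3) term-by-term (mod 11).
  -X**3 ↦ -1·0·1·1 = 0
  -X**2*Y ↦ -1·0·7·1 = 0
  -3*X**2*Z ↦ -3·0·1·3 = 0
  -2*X*Y**2 ↦ -2·0·49·1 = 0
  -3*X*Y*Z ↦ -3·0·7·3 = 0
  -X*Z**2 ↦ -1·0·1·9 = 0
  Y**3 ↦ 1·1·343·1 = 343
  -Z**3 ↦ -1·1·1·27 = -27
Sum: F(0, 7, 3) = (0) + (0) + (0) + (0) + (0) + (0) + (343) + (-27) = 316.
Reducing mod 11: 316 ≡ 8 (mod 11).
Since F(a, b, c) ≡ 8 ≠ 0 (mod 11), P does NOT lie on the curve.


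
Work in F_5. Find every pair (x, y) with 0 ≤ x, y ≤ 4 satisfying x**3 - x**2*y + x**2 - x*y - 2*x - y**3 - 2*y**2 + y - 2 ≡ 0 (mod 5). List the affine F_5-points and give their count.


Affine F_5-points: {(1, 2), (1, 3), (2, 2), (2, 4), (3, 2), (3, 3), (4, 0)}; count = 7.

For each of the 25 pairs (x, y) ∈ F_5², evaluate f(x, y) mod 5. Record the zeros.
  x = 0: [0↦3, 1↦1, 2↦4, 3↦1, 4↦1]  zeros at y ∈ ∅
  x = 1: [0↦3, 1↦4, 2↦0, 3↦0, 4↦3]  zeros at y ∈ {2, 3}
  x = 2: [0↦1, 1↦3, 2↦0, 3↦1, 4↦0]  zeros at y ∈ {2, 4}
  x = 3: [0↦3, 1↦4, 2↦0, 3↦0, 4↦3]  zeros at y ∈ {2, 3}
  x = 4: [0↦0, 1↦3, 2↦1, 3↦3, 4↦3]  zeros at y ∈ {0}
Collecting zeros: affine points = {(1, 2), (1, 3), (2, 2), (2, 4), (3, 2), (3, 3), (4, 0)}.
Total count |C(F_5)_aff| = 7.


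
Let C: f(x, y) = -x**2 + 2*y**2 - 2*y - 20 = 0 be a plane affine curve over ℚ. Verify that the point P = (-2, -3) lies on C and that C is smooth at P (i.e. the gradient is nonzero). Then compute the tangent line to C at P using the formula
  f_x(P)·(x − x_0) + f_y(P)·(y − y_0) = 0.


Tangent line at P: 4*x - 14*y - 34 = 0.

Step 1: f(-2, -3) = 0, so P lies on C.
Step 2: partial derivatives
  f_x(x, y) = -2*x, f_y(x, y) = 4*y - 2.
  f_x(P) = 4, f_y(P) = -14 (gradient nonzero, so P is smooth).
Step 3: tangent line at P: 4·(x − -2) + -14·(y − -3) = 0.
Expanding: 4*x - 14*y - 34 = 0.


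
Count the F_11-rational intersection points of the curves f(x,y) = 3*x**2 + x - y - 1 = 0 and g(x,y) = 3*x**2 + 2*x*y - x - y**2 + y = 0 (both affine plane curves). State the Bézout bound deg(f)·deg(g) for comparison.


Common zeros: {(5, 2), (6, 3)}; count = 2; Bézout bound = 4.

deg(f) = 2, deg(g) = 2, so Bézout bound = 4.
Scan x ∈ F_11. For each x, list the y ∈ F_11 with f(x, y) ≡ 0 and those with g(x, y) ≡ 0 (mod 11); the common zeros in that column are the intersection.
  x = 0: f ≡ 0 at y ∈ {10}; g ≡ 0 at y ∈ {0, 1}; common: ∅.
  x = 1: f ≡ 0 at y ∈ {3}; g ≡ 0 at y ∈ ∅; common: ∅.
  x = 2: f ≡ 0 at y ∈ {2}; g ≡ 0 at y ∈ ∅; common: ∅.
  x = 3: f ≡ 0 at y ∈ {7}; g ≡ 0 at y ∈ ∅; common: ∅.
  x = 4: f ≡ 0 at y ∈ {7}; g ≡ 0 at y ∈ {0, 9}; common: ∅.
  x = 5: f ≡ 0 at y ∈ {2}; g ≡ 0 at y ∈ {2, 9}; common: {2}.
  x = 6: f ≡ 0 at y ∈ {3}; g ≡ 0 at y ∈ {3, 10}; common: {3}.
  x = 7: f ≡ 0 at y ∈ {10}; g ≡ 0 at y ∈ {1, 3}; common: ∅.
  x = 8: f ≡ 0 at y ∈ {1}; g ≡ 0 at y ∈ ∅; common: ∅.
  x = 9: f ≡ 0 at y ∈ {9}; g ≡ 0 at y ∈ ∅; common: ∅.
  x = 10: f ≡ 0 at y ∈ {1}; g ≡ 0 at y ∈ ∅; common: ∅.
Collecting: common zeros = {(5, 2), (6, 3)}, so the count is 2.
Comparison with the Bézout bound: 2 ≤ 4 = deg(f)·deg(g), as expected for curves with no common component (the affine F_11-count falls short of the bound because intersections may lie at infinity, over extension fields, or carry multiplicity).


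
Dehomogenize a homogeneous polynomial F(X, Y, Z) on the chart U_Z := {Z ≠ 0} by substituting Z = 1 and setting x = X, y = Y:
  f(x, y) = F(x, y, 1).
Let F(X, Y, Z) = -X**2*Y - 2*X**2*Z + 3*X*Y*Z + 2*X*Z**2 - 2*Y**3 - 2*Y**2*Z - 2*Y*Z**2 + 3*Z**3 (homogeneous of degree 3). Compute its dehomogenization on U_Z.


f(x, y) = -x**2*y - 2*x**2 + 3*x*y + 2*x - 2*y**3 - 2*y**2 - 2*y + 3

On U_Z we set Z = 1. Each monomial c·X^i·Y^j·Z^k in F becomes c·x^i·y^j·1^k = c·x^i·y^j.
Substituting Z = 1: F(X, Y, 1) = -x**2*y - 2*x**2 + 3*x*y + 2*x - 2*y**3 - 2*y**2 - 2*y + 3.
Note: deg(f) ≤ deg(F) = 3; strict inequality happens when F is divisible by Z (lost terms).


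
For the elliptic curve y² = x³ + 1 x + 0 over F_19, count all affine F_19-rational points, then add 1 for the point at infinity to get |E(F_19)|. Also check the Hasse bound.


Affine points = {(0, 0), (3, 7), (3, 12), (4, 7), (4, 12), (5, 4), (5, 15), (8, 8), (8, 11), (9, 4), (9, 15), (12, 7), (12, 12), (13, 5), (13, 14), (17, 3), (17, 16), (18, 6), (18, 13)}; affine count = 19; |E(F_19)| = 20.

Discriminant check: Δ ∝ 4a³ + 27b² = 4·1³ + 27·0² = 4·1 + 27·0 ≡ 4 (mod 19). Nonzero ⇒ E is nonsingular.
For each x ∈ F_19, compute rhs = x³ + 1·x + 0 mod 19, then count y ∈ F_19 with y² ≡ rhs.
  x = 0: rhs = 0, matching y values: 0 (1 points).
  x = 1: rhs = 2, matching y values: none (0 points).
  x = 2: rhs = 10, matching y values: none (0 points).
  x = 3: rhs = 11, matching y values: 7, 12 (2 points).
  x = 4: rhs = 11, matching y values: 7, 12 (2 points).
  x = 5: rhs = 16, matching y values: 4, 15 (2 points).
  x = 6: rhs = 13, matching y values: none (0 points).
  x = 7: rhs = 8, matching y values: none (0 points).
  x = 8: rhs = 7, matching y values: 8, 11 (2 points).
  x = 9: rhs = 16, matching y values: 4, 15 (2 points).
  x = 10: rhs = 3, matching y values: none (0 points).
  x = 11: rhs = 12, matching y values: none (0 points).
  x = 12: rhs = 11, matching y values: 7, 12 (2 points).
  x = 13: rhs = 6, matching y values: 5, 14 (2 points).
  x = 14: rhs = 3, matching y values: none (0 points).
  x = 15: rhs = 8, matching y values: none (0 points).
  x = 16: rhs = 8, matching y values: none (0 points).
  x = 17: rhs = 9, matching y values: 3, 16 (2 points).
  x = 18: rhs = 17, matching y values: 6, 13 (2 points).
Total affine count: 19.
Full point count |E(F_19)| = 19 + 1 = 20.
Hasse bound: |20 − (19+1)| = |0| = 0 ≤ 2√19 ≈ 8.7178 ✓.


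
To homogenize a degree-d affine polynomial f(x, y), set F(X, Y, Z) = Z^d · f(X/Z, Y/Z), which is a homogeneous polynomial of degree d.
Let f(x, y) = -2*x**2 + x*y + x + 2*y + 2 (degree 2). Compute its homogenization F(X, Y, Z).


F(X, Y, Z) = -2*X**2 + X*Y + X*Z + 2*Y*Z + 2*Z**2

deg(f) = 2.
Substitute x = X/Z, y = Y/Z into f, then multiply by Z^2.
  monomial -2·x^2·y^0 ↦ -2·X^2·Y^0·Z^0.
  monomial 1·x^1·y^1 ↦ 1·X^1·Y^1·Z^0.
  monomial 1·x^1·y^0 ↦ 1·X^1·Y^0·Z^1.
  monomial 2·x^0·y^1 ↦ 2·X^0·Y^1·Z^1.
  monomial 2·x^0·y^0 ↦ 2·X^0·Y^0·Z^2.
Collecting: F(X, Y, Z) = -2*X**2 + X*Y + X*Z + 2*Y*Z + 2*Z**2.


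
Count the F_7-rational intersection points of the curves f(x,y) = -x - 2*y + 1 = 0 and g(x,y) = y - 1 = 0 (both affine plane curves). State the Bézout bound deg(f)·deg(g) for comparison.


Common zeros: {(6, 1)}; count = 1; Bézout bound = 1.

deg(f) = 1, deg(g) = 1, so Bézout bound = 1.
Scan x ∈ F_7. For each x, list the y ∈ F_7 with f(x, y) ≡ 0 and those with g(x, y) ≡ 0 (mod 7); the common zeros in that column are the intersection.
  x = 0: f ≡ 0 at y ∈ {4}; g ≡ 0 at y ∈ {1}; common: ∅.
  x = 1: f ≡ 0 at y ∈ {0}; g ≡ 0 at y ∈ {1}; common: ∅.
  x = 2: f ≡ 0 at y ∈ {3}; g ≡ 0 at y ∈ {1}; common: ∅.
  x = 3: f ≡ 0 at y ∈ {6}; g ≡ 0 at y ∈ {1}; common: ∅.
  x = 4: f ≡ 0 at y ∈ {2}; g ≡ 0 at y ∈ {1}; common: ∅.
  x = 5: f ≡ 0 at y ∈ {5}; g ≡ 0 at y ∈ {1}; common: ∅.
  x = 6: f ≡ 0 at y ∈ {1}; g ≡ 0 at y ∈ {1}; common: {1}.
Collecting: common zeros = {(6, 1)}, so the count is 1.
Comparison with the Bézout bound: 1 ≤ 1 = deg(f)·deg(g), as expected for curves with no common component (the bound is attained).


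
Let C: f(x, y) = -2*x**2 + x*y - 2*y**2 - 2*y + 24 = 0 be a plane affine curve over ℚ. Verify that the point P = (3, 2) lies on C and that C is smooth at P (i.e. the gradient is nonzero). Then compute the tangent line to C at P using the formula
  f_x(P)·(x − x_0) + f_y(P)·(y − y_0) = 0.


Tangent line at P: -10*x - 7*y + 44 = 0.

Step 1: f(3, 2) = 0, so P lies on C.
Step 2: partial derivatives
  f_x(x, y) = -4*x + y, f_y(x, y) = x - 4*y - 2.
  f_x(P) = -10, f_y(P) = -7 (gradient nonzero, so P is smooth).
Step 3: tangent line at P: -10·(x − 3) + -7·(y − 2) = 0.
Expanding: -10*x - 7*y + 44 = 0.


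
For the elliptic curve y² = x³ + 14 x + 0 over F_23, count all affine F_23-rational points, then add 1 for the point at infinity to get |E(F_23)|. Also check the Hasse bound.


Affine points = {(0, 0), (2, 6), (2, 17), (3, 0), (6, 1), (6, 22), (7, 2), (7, 21), (8, 7), (8, 16), (9, 2), (9, 21), (10, 6), (10, 17), (11, 6), (11, 17), (18, 9), (18, 14), (19, 8), (19, 15), (20, 0), (22, 10), (22, 13)}; affine count = 23; |E(F_23)| = 24.

Discriminant check: Δ ∝ 4a³ + 27b² = 4·14³ + 27·0² = 4·2744 + 27·0 ≡ 5 (mod 23). Nonzero ⇒ E is nonsingular.
For each x ∈ F_23, compute rhs = x³ + 14·x + 0 mod 23, then count y ∈ F_23 with y² ≡ rhs.
  x = 0: rhs = 0, matching y values: 0 (1 points).
  x = 1: rhs = 15, matching y values: none (0 points).
  x = 2: rhs = 13, matching y values: 6, 17 (2 points).
  x = 3: rhs = 0, matching y values: 0 (1 points).
  x = 4: rhs = 5, matching y values: none (0 points).
  x = 5: rhs = 11, matching y values: none (0 points).
  x = 6: rhs = 1, matching y values: 1, 22 (2 points).
  x = 7: rhs = 4, matching y values: 2, 21 (2 points).
  x = 8: rhs = 3, matching y values: 7, 16 (2 points).
  x = 9: rhs = 4, matching y values: 2, 21 (2 points).
  x = 10: rhs = 13, matching y values: 6, 17 (2 points).
  x = 11: rhs = 13, matching y values: 6, 17 (2 points).
  x = 12: rhs = 10, matching y values: none (0 points).
  x = 13: rhs = 10, matching y values: none (0 points).
  x = 14: rhs = 19, matching y values: none (0 points).
  x = 15: rhs = 20, matching y values: none (0 points).
  x = 16: rhs = 19, matching y values: none (0 points).
  x = 17: rhs = 22, matching y values: none (0 points).
  x = 18: rhs = 12, matching y values: 9, 14 (2 points).
  x = 19: rhs = 18, matching y values: 8, 15 (2 points).
  x = 20: rhs = 0, matching y values: 0 (1 points).
  x = 21: rhs = 10, matching y values: none (0 points).
  x = 22: rhs = 8, matching y values: 10, 13 (2 points).
Total affine count: 23.
Full point count |E(F_23)| = 23 + 1 = 24.
Hasse bound: |24 − (23+1)| = |0| = 0 ≤ 2√23 ≈ 9.5917 ✓.


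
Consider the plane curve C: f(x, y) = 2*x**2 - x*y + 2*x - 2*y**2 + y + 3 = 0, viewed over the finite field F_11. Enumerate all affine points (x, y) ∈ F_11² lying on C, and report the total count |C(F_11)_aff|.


Affine F_11-points: {(0, 7), (0, 10), (1, 3), (1, 8), (2, 8), (3, 5), (4, 5), (4, 10), (5, 3), (5, 6), (8, 6), (8, 7)}; count = 12.

For each of the 121 pairs (x, y) ∈ F_11², evaluate f(x, y) mod 11. Record the zeros.
  x = 0: [0↦3, 1↦2, 2↦8, 3↦10, 4↦8, 5↦2, 6↦3, 7↦0, 8↦4, 9↦4, 10↦0]  zeros at y ∈ {7, 10}
  x = 1: [0↦7, 1↦5, 2↦10, 3↦0, 4↦8, 5↦1, 6↦1, 7↦8, 8↦0, 9↦10, 10↦5]  zeros at y ∈ {3, 8}
  x = 2: [0↦4, 1↦1, 2↦5, 3↦5, 4↦1, 5↦4, 6↦3, 7↦9, 8↦0, 9↦9, 10↦3]  zeros at y ∈ {8}
  x = 3: [0↦5, 1↦1, 2↦4, 3↦3, 4↦9, 5↦0, 6↦9, 7↦3, 8↦4, 9↦1, 10↦5]  zeros at y ∈ {5}
  x = 4: [0↦10, 1↦5, 2↦7, 3↦5, 4↦10, 5↦0, 6↦8, 7↦1, 8↦1, 9↦8, 10↦0]  zeros at y ∈ {5, 10}
  x = 5: [0↦8, 1↦2, 2↦3, 3↦0, 4↦4, 5↦4, 6↦0, 7↦3, 8↦2, 9↦8, 10↦10]  zeros at y ∈ {3, 6}
  x = 6: [0↦10, 1↦3, 2↦3, 3↦10, 4↦2, 5↦1, 6↦7, 7↦9, 8↦7, 9↦1, 10↦2]  zeros at y ∈ ∅
  x = 7: [0↦5, 1↦8, 2↦7, 3↦2, 4↦4, 5↦2, 6↦7, 7↦8, 8↦5, 9↦9, 10↦9]  zeros at y ∈ ∅
  x = 8: [0↦4, 1↦6, 2↦4, 3↦9, 4↦10, 5↦7, 6↦0, 7↦0, 8↦7, 9↦10, 10↦9]  zeros at y ∈ {6, 7}
  x = 9: [0↦7, 1↦8, 2↦5, 3↦9, 4↦9, 5↦5, 6↦8, 7↦7, 8↦2, 9↦4, 10↦2]  zeros at y ∈ ∅
  x = 10: [0↦3, 1↦3, 2↦10, 3↦2, 4↦1, 5↦7, 6↦9, 7↦7, 8↦1, 9↦2, 10↦10]  zeros at y ∈ ∅
Collecting zeros: affine points = {(0, 7), (0, 10), (1, 3), (1, 8), (2, 8), (3, 5), (4, 5), (4, 10), (5, 3), (5, 6), (8, 6), (8, 7)}.
Total count |C(F_11)_aff| = 12.


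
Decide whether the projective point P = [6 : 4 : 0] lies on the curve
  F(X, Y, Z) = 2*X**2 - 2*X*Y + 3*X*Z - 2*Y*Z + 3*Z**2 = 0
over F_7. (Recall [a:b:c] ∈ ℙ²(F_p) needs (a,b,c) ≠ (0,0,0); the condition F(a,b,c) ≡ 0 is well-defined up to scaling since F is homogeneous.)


F(6,4,0) ≡ 3 (mod 7); P is NOT on the curve.

Evaluate F(6, 4, 0) term-by-term (mod 7).
  2*X**2 ↦ 2·36·1·1 = 72
  -2*X*Y ↦ -2·6·4·1 = -48
  3*X*Z ↦ 3·6·1·0 = 0
  -2*Y*Z ↦ -2·1·4·0 = 0
  3*Z**2 ↦ 3·1·1·0 = 0
Sum: F(6, 4, 0) = (72) + (-48) + (0) + (0) + (0) = 24.
Reducing mod 7: 24 ≡ 3 (mod 7).
Since F(a, b, c) ≡ 3 ≠ 0 (mod 7), P does NOT lie on the curve.


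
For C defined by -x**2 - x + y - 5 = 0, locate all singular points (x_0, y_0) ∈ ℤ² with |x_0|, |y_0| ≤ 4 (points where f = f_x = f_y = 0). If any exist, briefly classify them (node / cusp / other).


No singular points in the scanned grid; C is smooth there.

Compute partial derivatives:
  f_x = -2*x - 1.
  f_y = 1.
f_y = 1 is a nonzero constant, so f_y never vanishes: no point (x, y) can satisfy f = f_x = f_y = 0. In particular no (x, y) ∈ {−4, ..., 4}² is singular; the curve is smooth.


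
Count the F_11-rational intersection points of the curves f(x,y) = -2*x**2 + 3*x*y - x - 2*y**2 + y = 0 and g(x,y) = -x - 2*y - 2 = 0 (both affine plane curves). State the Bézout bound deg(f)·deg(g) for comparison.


Common zeros: ∅; count = 0; Bézout bound = 2.

deg(f) = 2, deg(g) = 1, so Bézout bound = 2.
Scan x ∈ F_11. For each x, list the y ∈ F_11 with f(x, y) ≡ 0 and those with g(x, y) ≡ 0 (mod 11); the common zeros in that column are the intersection.
  x = 0: f ≡ 0 at y ∈ {0, 6}; g ≡ 0 at y ∈ {10}; common: ∅.
  x = 1: f ≡ 0 at y ∈ {5, 8}; g ≡ 0 at y ∈ {4}; common: ∅.
  x = 2: f ≡ 0 at y ∈ ∅; g ≡ 0 at y ∈ {9}; common: ∅.
  x = 3: f ≡ 0 at y ∈ {6, 10}; g ≡ 0 at y ∈ {3}; common: ∅.
  x = 4: f ≡ 0 at y ∈ ∅; g ≡ 0 at y ∈ {8}; common: ∅.
  x = 5: f ≡ 0 at y ∈ {0, 8}; g ≡ 0 at y ∈ {2}; common: ∅.
  x = 6: f ≡ 0 at y ∈ {5, 10}; g ≡ 0 at y ∈ {7}; common: ∅.
  x = 7: f ≡ 0 at y ∈ ∅; g ≡ 0 at y ∈ {1}; common: ∅.
  x = 8: f ≡ 0 at y ∈ ∅; g ≡ 0 at y ∈ {6}; common: ∅.
  x = 9: f ≡ 0 at y ∈ ∅; g ≡ 0 at y ∈ {0}; common: ∅.
  x = 10: f ≡ 0 at y ∈ ∅; g ≡ 0 at y ∈ {5}; common: ∅.
Collecting: common zeros = ∅, so the count is 0.
Comparison with the Bézout bound: 0 ≤ 2 = deg(f)·deg(g), as expected for curves with no common component (the affine F_11-count falls short of the bound because intersections may lie at infinity, over extension fields, or carry multiplicity).


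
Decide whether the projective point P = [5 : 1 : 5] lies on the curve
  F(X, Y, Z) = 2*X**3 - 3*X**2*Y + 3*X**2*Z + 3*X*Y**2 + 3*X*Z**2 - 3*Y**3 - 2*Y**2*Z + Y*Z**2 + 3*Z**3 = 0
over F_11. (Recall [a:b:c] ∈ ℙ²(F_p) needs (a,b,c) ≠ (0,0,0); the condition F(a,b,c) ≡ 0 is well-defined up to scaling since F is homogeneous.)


F(5,1,5) ≡ 7 (mod 11); P is NOT on the curve.

Evaluate F(5, 1, 5) term-by-term (mod 11).
  2*X**3 ↦ 2·125·1·1 = 250
  -3*X**2*Y ↦ -3·25·1·1 = -75
  3*X**2*Z ↦ 3·25·1·5 = 375
  3*X*Y**2 ↦ 3·5·1·1 = 15
  3*X*Z**2 ↦ 3·5·1·25 = 375
  -3*Y**3 ↦ -3·1·1·1 = -3
  -2*Y**2*Z ↦ -2·1·1·5 = -10
  Y*Z**2 ↦ 1·1·1·25 = 25
  3*Z**3 ↦ 3·1·1·125 = 375
Sum: F(5, 1, 5) = (250) + (-75) + (375) + (15) + (375) + (-3) + (-10) + (25) + (375) = 1327.
Reducing mod 11: 1327 ≡ 7 (mod 11).
Since F(a, b, c) ≡ 7 ≠ 0 (mod 11), P does NOT lie on the curve.


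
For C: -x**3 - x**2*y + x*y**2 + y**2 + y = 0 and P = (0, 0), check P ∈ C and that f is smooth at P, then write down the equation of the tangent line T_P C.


Tangent line at P: y = 0.

Step 1: f(0, 0) = 0, so P lies on C.
Step 2: partial derivatives
  f_x(x, y) = -3*x**2 - 2*x*y + y**2, f_y(x, y) = -x**2 + 2*x*y + 2*y + 1.
  f_x(P) = 0, f_y(P) = 1 (gradient nonzero, so P is smooth).
Step 3: tangent line at P: 0·(x − 0) + 1·(y − 0) = 0.
Expanding: y = 0.


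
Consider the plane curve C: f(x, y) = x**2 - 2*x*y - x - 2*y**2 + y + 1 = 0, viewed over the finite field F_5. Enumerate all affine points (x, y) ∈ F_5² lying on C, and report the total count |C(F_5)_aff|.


Affine F_5-points: {(0, 1), (0, 2), (1, 3), (1, 4), (3, 1), (3, 4)}; count = 6.

For each of the 25 pairs (x, y) ∈ F_5², evaluate f(x, y) mod 5. Record the zeros.
  x = 0: [0↦1, 1↦0, 2↦0, 3↦1, 4↦3]  zeros at y ∈ {1, 2}
  x = 1: [0↦1, 1↦3, 2↦1, 3↦0, 4↦0]  zeros at y ∈ {3, 4}
  x = 2: [0↦3, 1↦3, 2↦4, 3↦1, 4↦4]  zeros at y ∈ ∅
  x = 3: [0↦2, 1↦0, 2↦4, 3↦4, 4↦0]  zeros at y ∈ {1, 4}
  x = 4: [0↦3, 1↦4, 2↦1, 3↦4, 4↦3]  zeros at y ∈ ∅
Collecting zeros: affine points = {(0, 1), (0, 2), (1, 3), (1, 4), (3, 1), (3, 4)}.
Total count |C(F_5)_aff| = 6.


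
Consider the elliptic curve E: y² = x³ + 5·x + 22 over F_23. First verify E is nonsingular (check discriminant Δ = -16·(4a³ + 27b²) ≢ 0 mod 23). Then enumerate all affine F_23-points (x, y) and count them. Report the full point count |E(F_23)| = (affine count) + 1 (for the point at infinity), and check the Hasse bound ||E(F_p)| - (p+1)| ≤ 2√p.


Affine points = {(3, 8), (3, 15), (7, 3), (7, 20), (12, 4), (12, 19), (16, 9), (16, 14), (17, 11), (17, 12), (20, 7), (20, 16), (21, 2), (21, 21), (22, 4), (22, 19)}; affine count = 16; |E(F_23)| = 17.

Discriminant check: Δ ∝ 4a³ + 27b² = 4·5³ + 27·22² = 4·125 + 27·484 ≡ 21 (mod 23). Nonzero ⇒ E is nonsingular.
For each x ∈ F_23, compute rhs = x³ + 5·x + 22 mod 23, then count y ∈ F_23 with y² ≡ rhs.
  x = 0: rhs = 22, matching y values: none (0 points).
  x = 1: rhs = 5, matching y values: none (0 points).
  x = 2: rhs = 17, matching y values: none (0 points).
  x = 3: rhs = 18, matching y values: 8, 15 (2 points).
  x = 4: rhs = 14, matching y values: none (0 points).
  x = 5: rhs = 11, matching y values: none (0 points).
  x = 6: rhs = 15, matching y values: none (0 points).
  x = 7: rhs = 9, matching y values: 3, 20 (2 points).
  x = 8: rhs = 22, matching y values: none (0 points).
  x = 9: rhs = 14, matching y values: none (0 points).
  x = 10: rhs = 14, matching y values: none (0 points).
  x = 11: rhs = 5, matching y values: none (0 points).
  x = 12: rhs = 16, matching y values: 4, 19 (2 points).
  x = 13: rhs = 7, matching y values: none (0 points).
  x = 14: rhs = 7, matching y values: none (0 points).
  x = 15: rhs = 22, matching y values: none (0 points).
  x = 16: rhs = 12, matching y values: 9, 14 (2 points).
  x = 17: rhs = 6, matching y values: 11, 12 (2 points).
  x = 18: rhs = 10, matching y values: none (0 points).
  x = 19: rhs = 7, matching y values: none (0 points).
  x = 20: rhs = 3, matching y values: 7, 16 (2 points).
  x = 21: rhs = 4, matching y values: 2, 21 (2 points).
  x = 22: rhs = 16, matching y values: 4, 19 (2 points).
Total affine count: 16.
Full point count |E(F_23)| = 16 + 1 = 17.
Hasse bound: |17 − (23+1)| = |-7| = 7 ≤ 2√23 ≈ 9.5917 ✓.


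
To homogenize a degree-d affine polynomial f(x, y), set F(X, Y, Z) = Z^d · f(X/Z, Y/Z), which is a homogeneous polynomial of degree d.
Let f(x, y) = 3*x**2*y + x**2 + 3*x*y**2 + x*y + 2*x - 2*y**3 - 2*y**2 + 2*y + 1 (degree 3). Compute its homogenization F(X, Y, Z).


F(X, Y, Z) = 3*X**2*Y + X**2*Z + 3*X*Y**2 + X*Y*Z + 2*X*Z**2 - 2*Y**3 - 2*Y**2*Z + 2*Y*Z**2 + Z**3

deg(f) = 3.
Substitute x = X/Z, y = Y/Z into f, then multiply by Z^3.
  monomial 3·x^2·y^1 ↦ 3·X^2·Y^1·Z^0.
  monomial 1·x^2·y^0 ↦ 1·X^2·Y^0·Z^1.
  monomial 3·x^1·y^2 ↦ 3·X^1·Y^2·Z^0.
  monomial 1·x^1·y^1 ↦ 1·X^1·Y^1·Z^1.
  monomial 2·x^1·y^0 ↦ 2·X^1·Y^0·Z^2.
  monomial -2·x^0·y^3 ↦ -2·X^0·Y^3·Z^0.
  monomial -2·x^0·y^2 ↦ -2·X^0·Y^2·Z^1.
  monomial 2·x^0·y^1 ↦ 2·X^0·Y^1·Z^2.
  monomial 1·x^0·y^0 ↦ 1·X^0·Y^0·Z^3.
Collecting: F(X, Y, Z) = 3*X**2*Y + X**2*Z + 3*X*Y**2 + X*Y*Z + 2*X*Z**2 - 2*Y**3 - 2*Y**2*Z + 2*Y*Z**2 + Z**3.


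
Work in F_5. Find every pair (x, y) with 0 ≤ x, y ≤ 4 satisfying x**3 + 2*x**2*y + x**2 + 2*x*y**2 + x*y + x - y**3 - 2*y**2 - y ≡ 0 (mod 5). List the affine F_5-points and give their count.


Affine F_5-points: {(0, 0), (0, 4), (4, 2)}; count = 3.

For each of the 25 pairs (x, y) ∈ F_5², evaluate f(x, y) mod 5. Record the zeros.
  x = 0: [0↦0, 1↦1, 2↦2, 3↦2, 4↦0]  zeros at y ∈ {0, 4}
  x = 1: [0↦3, 1↦4, 2↦4, 3↦2, 4↦2]  zeros at y ∈ ∅
  x = 2: [0↦4, 1↦4, 2↦2, 3↦2, 4↦3]  zeros at y ∈ ∅
  x = 3: [0↦4, 1↦2, 2↦2, 3↦3, 4↦4]  zeros at y ∈ ∅
  x = 4: [0↦4, 1↦4, 2↦0, 3↦1, 4↦1]  zeros at y ∈ {2}
Collecting zeros: affine points = {(0, 0), (0, 4), (4, 2)}.
Total count |C(F_5)_aff| = 3.


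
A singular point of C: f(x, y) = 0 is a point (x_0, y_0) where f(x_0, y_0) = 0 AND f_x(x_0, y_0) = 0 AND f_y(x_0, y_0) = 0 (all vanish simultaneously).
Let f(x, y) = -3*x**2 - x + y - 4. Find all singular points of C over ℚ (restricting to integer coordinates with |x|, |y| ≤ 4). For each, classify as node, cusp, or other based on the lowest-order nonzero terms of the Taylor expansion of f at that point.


No singular points in the scanned grid; C is smooth there.

Compute partial derivatives:
  f_x = -6*x - 1.
  f_y = 1.
f_y = 1 is a nonzero constant, so f_y never vanishes: no point (x, y) can satisfy f = f_x = f_y = 0. In particular no (x, y) ∈ {−4, ..., 4}² is singular; the curve is smooth.
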